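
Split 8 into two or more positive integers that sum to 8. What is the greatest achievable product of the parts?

18

Define m[k] = max over 1≤i<k of i · max(k−i, m[k−i]); the inner max lets the remainder stay uncut if that's better.
m[2] = 1*max(1,0) = 1*1 = 1
m[3] = 1*max(2,1) = 1*2 = 2
m[4] = 2*max(2,1) = 2*2 = 4
m[5] = 2*max(3,2) = 2*3 = 6
m[6] = 3*max(3,2) = 3*3 = 9
m[7] = 2*max(5,6) = 2*6 = 12
m[8] = 2*max(6,9) = 2*9 = 18
One optimal split: 3 + 3 + 2; product 3*3*2 = 18.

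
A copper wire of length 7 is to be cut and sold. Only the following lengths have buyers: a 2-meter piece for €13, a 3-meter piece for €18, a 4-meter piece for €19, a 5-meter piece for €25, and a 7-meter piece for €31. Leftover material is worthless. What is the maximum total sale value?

Build r[k] bottom-up: r[k] = max over allowed piece i of (p[i] + r[k−i]).
r[1] = 0
r[2] = 13
r[3] = max(13+0, 18+0) = 18
r[4] = max(13+13, 18+0, 19+0) = 26
r[5] = max(13+18, 18+13, 19+0, 25+0) = 31
r[6] = max(13+26, 18+18, 19+13, 25+0) = 39
r[7] = max(13+31, 18+26, 19+18, 25+13, 31+0) = 44
One optimal cutting: 3 + 2 + 2 → €44.

44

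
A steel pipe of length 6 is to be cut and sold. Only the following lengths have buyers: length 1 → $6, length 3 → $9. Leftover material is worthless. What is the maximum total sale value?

Consider every possible first cut. r[k] is the best of p[i]+r[k−i] over all sellable i≤k.
r[1] = 6
r[2] = 12  (first piece 1, then r[1]=6)
r[3] = max(6+12, 9+0) = 18
r[4] = max(6+18, 9+6) = 24
r[5] = max(6+24, 9+12) = 30
r[6] = max(6+30, 9+18) = 36
One optimal cutting: 1 + 1 + 1 + 1 + 1 + 1 → $36.

36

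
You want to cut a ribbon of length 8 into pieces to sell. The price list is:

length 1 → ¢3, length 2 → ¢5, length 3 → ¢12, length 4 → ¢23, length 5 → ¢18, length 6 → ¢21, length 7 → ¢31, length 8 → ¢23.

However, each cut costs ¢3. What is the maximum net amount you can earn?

43

Consider every possible first cut. v[k] is the best of p[i]+v[k−i] over all sellable i≤k, charging 3 whenever i<k.
v[1] = 3
v[2] = max(3+3-3, 5+0) = 5
v[3] = max(3+5-3, 5+3-3, 12+0) = 12
v[4] = max(3+12-3, 5+5-3, 12+3-3, 23+0) = 23
v[5] = max(3+23-3, 5+12-3, 12+5-3, 23+3-3, 18+0) = 23
v[6] = max(3+23-3, 5+23-3, 12+12-3, 23+5-3, 18+3-3, 21+0) = 25
v[7] = max(3+25-3, 5+23-3, 12+23-3, …, 21+3-3, 31+0) = 32
v[8] = max(3+32-3, 5+25-3, 12+23-3, …, 31+3-3, 23+0) = 43
One optimal plan: pieces 4 + 4 (1 cut) → ¢46 − ¢3 = ¢43.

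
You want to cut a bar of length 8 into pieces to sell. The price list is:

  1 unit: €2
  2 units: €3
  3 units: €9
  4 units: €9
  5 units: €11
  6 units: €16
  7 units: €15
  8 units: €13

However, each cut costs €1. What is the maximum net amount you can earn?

Build net[k] bottom-up: net[k] = max over allowed piece i of (p[i] + net[k−i]) − 1 per cut.
net[1] = 2
net[2] = 3  (first piece 1, then net[1]=2)
net[3] = 9
net[4] = 10  (first piece 1, then net[3]=9)
net[5] = 11  (first piece 1, then net[4]=10)
net[6] = 17  (first piece 3, then net[3]=9)
net[7] = 18  (first piece 1, then net[6]=17)
net[8] = 19  (first piece 1, then net[7]=18)
One optimal plan: pieces 3 + 3 + 1 + 1 (3 cuts) → €22 − €3 = €19.

19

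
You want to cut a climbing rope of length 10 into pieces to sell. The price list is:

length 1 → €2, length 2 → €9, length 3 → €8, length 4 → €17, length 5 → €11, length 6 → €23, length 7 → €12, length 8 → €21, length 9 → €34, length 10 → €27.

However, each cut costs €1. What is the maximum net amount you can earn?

41

Build r[k] bottom-up: r[k] = max over allowed piece i of (p[i] + r[k−i]) − 1 per cut.
r[1] = 2
r[2] = 9
r[3] = 10  (first piece 1, then r[2]=9)
r[4] = 17  (first piece 2, then r[2]=9)
r[5] = 18  (first piece 1, then r[4]=17)
r[6] = 25  (first piece 2, then r[4]=17)
r[7] = 26  (first piece 1, then r[6]=25)
r[8] = 33  (first piece 2, then r[6]=25)
r[9] = 34  (first piece 1, then r[8]=33)
r[10] = 41  (first piece 2, then r[8]=33)
One optimal plan: pieces 2 + 2 + 2 + 2 + 2 (4 cuts) → €45 − €4 = €41.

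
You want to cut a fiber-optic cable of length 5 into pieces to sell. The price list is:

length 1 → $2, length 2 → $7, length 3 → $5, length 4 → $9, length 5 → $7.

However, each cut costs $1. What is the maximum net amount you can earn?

Consider every possible first cut. r[k] is the best of p[i]+r[k−i] over all sellable i≤k, charging 1 whenever i<k.
r[1] = 2
r[2] = max(2+2-1, 7+0) = 7
r[3] = max(2+7-1, 7+2-1, 5+0) = 8
r[4] = max(2+8-1, 7+7-1, 5+2-1, 9+0) = 13
r[5] = max(2+13-1, 7+8-1, 5+7-1, 9+2-1, 7+0) = 14
One optimal plan: pieces 2 + 2 + 1 (2 cuts) → $16 − $2 = $14.

14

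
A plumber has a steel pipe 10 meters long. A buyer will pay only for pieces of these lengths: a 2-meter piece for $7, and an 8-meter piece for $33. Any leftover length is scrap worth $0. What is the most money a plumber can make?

40

Consider every possible first cut. r[k] is the best of p[i]+r[k−i] over all sellable i≤k.
r[1] = 0
r[2] = 7
r[3] = 7
r[4] = 14  (first piece 2, then r[2]=7)
r[5] = 14
r[6] = 21  (first piece 2, then r[4]=14)
r[7] = 21
r[8] = 33
r[9] = 33
r[10] = 40  (first piece 2, then r[8]=33)
One optimal cutting: 8 + 2 → $40.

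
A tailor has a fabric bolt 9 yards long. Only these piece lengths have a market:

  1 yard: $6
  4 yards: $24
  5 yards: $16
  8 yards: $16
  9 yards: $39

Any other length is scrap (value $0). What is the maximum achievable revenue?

Build r[k] bottom-up: r[k] = max over allowed piece i of (p[i] + r[k−i]).
r[1] = 6
r[2] = 12  (first piece 1, then r[1]=6)
r[3] = 18  (first piece 1, then r[2]=12)
r[4] = max(6+18, 24+0) = 24
r[5] = max(6+24, 24+6, 16+0) = 30
r[6] = max(6+30, 24+12, 16+6) = 36
r[7] = max(6+36, 24+18, 16+12) = 42
r[8] = max(6+42, 24+24, 16+18, 16+0) = 48
r[9] = max(6+48, 24+30, 16+24, 16+6, 39+0) = 54
One optimal cutting: 1 + 1 + 1 + 1 + 1 + 1 + 1 + 1 + 1 → $54.

54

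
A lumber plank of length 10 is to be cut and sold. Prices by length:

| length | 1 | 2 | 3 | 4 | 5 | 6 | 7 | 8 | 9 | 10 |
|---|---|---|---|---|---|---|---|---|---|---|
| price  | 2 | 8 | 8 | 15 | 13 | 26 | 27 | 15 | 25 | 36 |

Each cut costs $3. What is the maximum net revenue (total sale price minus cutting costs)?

38

Consider every possible first cut. v[k] is the best of p[i]+v[k−i] over all sellable i≤k, charging 3 whenever i<k.
v[1] = 2
v[2] = 8
v[3] = 8
v[4] = 15
v[5] = 14  (first piece 1, then v[4]=15)
v[6] = 26
v[7] = 27
v[8] = 31  (first piece 2, then v[6]=26)
v[9] = 32  (first piece 2, then v[7]=27)
v[10] = 38  (first piece 4, then v[6]=26)
One optimal plan: pieces 6 + 4 (1 cut) → $41 − $3 = $38.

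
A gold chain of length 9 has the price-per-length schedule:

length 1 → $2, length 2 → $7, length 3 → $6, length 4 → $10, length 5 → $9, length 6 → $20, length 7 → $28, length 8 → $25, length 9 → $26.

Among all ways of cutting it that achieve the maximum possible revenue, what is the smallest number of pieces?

2

Let r[k] be the best obtainable value from length k. For each k, try every first piece i and keep the best of price[i] + r[k−i].
r[1] = 2
r[2] = max(2+2, 7+0) = 7
r[3] = max(2+7, 7+2, 6+0) = 9
r[4] = max(2+9, 7+7, 6+2, 10+0) = 14
r[5] = max(2+14, 7+9, 6+7, 10+2, 9+0) = 16
r[6] = max(2+16, 7+14, 6+9, 10+7, 9+2, 20+0) = 21
r[7] = max(2+21, 7+16, 6+14, …, 20+2, 28+0) = 28
r[8] = max(2+28, 7+21, 6+16, …, 28+2, 25+0) = 30
r[9] = max(2+30, 7+28, 6+21, …, 25+2, 26+0) = 35
Maximum revenue is $35.
Now minimize piece count subject to staying optimal: for each k, pieces[k] = 1 + min over i with p[i]+r[k−i]=r[k] of pieces[k−i].
pieces[6] = 3
pieces[7] = 1
pieces[8] = 2
pieces[9] = 2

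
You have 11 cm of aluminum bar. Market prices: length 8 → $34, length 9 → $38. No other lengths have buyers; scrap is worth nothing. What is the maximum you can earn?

Consider every possible first cut. r[k] is the best of p[i]+r[k−i] over all sellable i≤k.
r[1] = 0
r[2] = 0
r[3] = 0
r[4] = 0
r[5] = 0
r[6] = 0
r[7] = 0
r[8] = 34
r[9] = 38
r[10] = 38
r[11] = 38
One optimal cutting: pieces 9 with 2 cm of scrap → $38.

38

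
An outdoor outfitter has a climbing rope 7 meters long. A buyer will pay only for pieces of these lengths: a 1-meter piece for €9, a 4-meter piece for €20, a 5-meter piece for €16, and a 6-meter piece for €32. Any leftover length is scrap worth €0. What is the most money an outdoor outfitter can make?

Build r[k] bottom-up: r[k] = max over allowed piece i of (p[i] + r[k−i]).
r[1] = 9
r[2] = 18  (first piece 1, then r[1]=9)
r[3] = 27  (first piece 1, then r[2]=18)
r[4] = max(9+27, 20+0) = 36
r[5] = max(9+36, 20+9, 16+0) = 45
r[6] = max(9+45, 20+18, 16+9, 32+0) = 54
r[7] = max(9+54, 20+27, 16+18, 32+9) = 63
One optimal cutting: 1 + 1 + 1 + 1 + 1 + 1 + 1 → €63.

63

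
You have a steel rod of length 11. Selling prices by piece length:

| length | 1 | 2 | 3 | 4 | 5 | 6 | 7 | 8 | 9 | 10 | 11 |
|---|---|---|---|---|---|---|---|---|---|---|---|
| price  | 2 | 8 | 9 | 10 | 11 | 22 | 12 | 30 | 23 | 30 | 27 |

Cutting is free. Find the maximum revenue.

Consider every possible first cut. v[k] is the best of p[i]+v[k−i] over all sellable i≤k.
v[1] = 2
v[2] = 8
v[3] = 10  (first piece 1, then v[2]=8)
v[4] = 16  (first piece 2, then v[2]=8)
v[5] = 18  (first piece 1, then v[4]=16)
v[6] = 24  (first piece 2, then v[4]=16)
v[7] = 26  (first piece 1, then v[6]=24)
v[8] = 32  (first piece 2, then v[6]=24)
v[9] = 34  (first piece 1, then v[8]=32)
v[10] = 40  (first piece 2, then v[8]=32)
v[11] = 42  (first piece 1, then v[10]=40)
One optimal cutting: 2 + 2 + 2 + 2 + 2 + 1 → $8 + $8 + $8 + $8 + $8 + $2 = $42.

42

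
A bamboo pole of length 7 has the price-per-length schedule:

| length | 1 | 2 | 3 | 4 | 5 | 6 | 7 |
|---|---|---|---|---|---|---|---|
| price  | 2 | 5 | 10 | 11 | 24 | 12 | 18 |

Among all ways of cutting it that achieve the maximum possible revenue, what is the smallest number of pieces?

2

Let r[k] be the best obtainable value from length k. For each k, try every first piece i and keep the best of price[i] + r[k−i].
r[1] = 2
r[2] = 5
r[3] = 10
r[4] = 12  (first piece 1, then r[3]=10)
r[5] = 24
r[6] = 26  (first piece 1, then r[5]=24)
r[7] = 29  (first piece 2, then r[5]=24)
Maximum revenue is $29.
Now minimize piece count subject to staying optimal: for each k, pieces[k] = 1 + min over i with p[i]+r[k−i]=r[k] of pieces[k−i].
pieces[4] = 2
pieces[5] = 1
pieces[6] = 2
pieces[7] = 2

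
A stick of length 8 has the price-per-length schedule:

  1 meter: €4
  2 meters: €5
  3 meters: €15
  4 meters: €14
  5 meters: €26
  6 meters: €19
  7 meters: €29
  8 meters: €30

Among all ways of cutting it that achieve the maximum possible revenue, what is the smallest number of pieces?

2

Consider every possible first cut. r[k] is the best of p[i]+r[k−i] over all sellable i≤k.
r[1] = 4
r[2] = max(4+4, 5+0) = 8
r[3] = max(4+8, 5+4, 15+0) = 15
r[4] = max(4+15, 5+8, 15+4, 14+0) = 19
r[5] = max(4+19, 5+15, 15+8, 14+4, 26+0) = 26
r[6] = max(4+26, 5+19, 15+15, 14+8, 26+4, 19+0) = 30
r[7] = max(4+30, 5+26, 15+19, …, 19+4, 29+0) = 34
r[8] = max(4+34, 5+30, 15+26, …, 29+4, 30+0) = 41
Maximum revenue is €41.
Now minimize piece count subject to staying optimal: for each k, pieces[k] = 1 + min over i with p[i]+r[k−i]=r[k] of pieces[k−i].
pieces[5] = 1
pieces[6] = 2
pieces[7] = 3
pieces[8] = 2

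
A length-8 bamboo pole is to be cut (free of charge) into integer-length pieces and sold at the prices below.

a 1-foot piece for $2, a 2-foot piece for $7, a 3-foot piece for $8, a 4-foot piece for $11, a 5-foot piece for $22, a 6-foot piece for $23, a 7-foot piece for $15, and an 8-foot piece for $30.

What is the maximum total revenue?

31

Let r[k] be the best obtainable value from length k. For each k, try every first piece i and keep the best of price[i] + r[k−i].
r[1] = 2
r[2] = max(2+2, 7+0) = 7
r[3] = max(2+7, 7+2, 8+0) = 9
r[4] = max(2+9, 7+7, 8+2, 11+0) = 14
r[5] = max(2+14, 7+9, 8+7, 11+2, 22+0) = 22
r[6] = max(2+22, 7+14, 8+9, 11+7, 22+2, 23+0) = 24
r[7] = max(2+24, 7+22, 8+14, …, 23+2, 15+0) = 29
r[8] = max(2+29, 7+24, 8+22, …, 15+2, 30+0) = 31
One optimal cutting: 5 + 2 + 1 → $22 + $7 + $2 = $31.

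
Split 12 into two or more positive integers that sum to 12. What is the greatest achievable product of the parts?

Fill f[k] for k=2..12: at each k try every first piece i and multiply by the better of (k−i) uncut or f[k−i].
Small cases: f[2]=1, f[3]=2, f[4]=4, f[5]=6.
f[6] = 3·max(3,2) = 3·3 = 9
f[7] = 2·max(5,6) = 2·6 = 12
f[8] = 2·max(6,9) = 2·9 = 18
f[9] = 3·max(6,9) = 3·9 = 27
f[10] = 2·max(8,18) = 2·18 = 36
f[11] = 2·max(9,27) = 2·27 = 54
f[12] = 3·max(9,27) = 3·27 = 81
One optimal split: 3 + 3 + 3 + 3; product 3·3·3·3 = 81.

81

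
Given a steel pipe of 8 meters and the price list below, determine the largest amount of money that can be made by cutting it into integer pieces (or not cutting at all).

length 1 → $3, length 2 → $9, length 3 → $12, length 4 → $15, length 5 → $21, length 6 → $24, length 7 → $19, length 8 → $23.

36

Let v[k] be the best obtainable value from length k. For each k, try every first piece i and keep the best of price[i] + v[k−i].
v[1] = 3
v[2] = max(3+3, 9+0) = 9
v[3] = max(3+9, 9+3, 12+0) = 12
v[4] = max(3+12, 9+9, 12+3, 15+0) = 18
v[5] = max(3+18, 9+12, 12+9, 15+3, 21+0) = 21
v[6] = max(3+21, 9+18, 12+12, 15+9, 21+3, 24+0) = 27
v[7] = max(3+27, 9+21, 12+18, …, 24+3, 19+0) = 30
v[8] = max(3+30, 9+27, 12+21, …, 19+3, 23+0) = 36
One optimal cutting: 2 + 2 + 2 + 2 → $9 + $9 + $9 + $9 = $36.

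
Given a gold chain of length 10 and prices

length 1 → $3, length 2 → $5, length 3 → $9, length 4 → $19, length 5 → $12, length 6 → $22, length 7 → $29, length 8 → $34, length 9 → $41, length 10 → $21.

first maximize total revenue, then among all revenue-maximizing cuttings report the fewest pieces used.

Build r[k] bottom-up: r[k] = max over allowed piece i of (p[i] + r[k−i]).
r[1] = 3
r[2] = max(3+3, 5+0) = 6
r[3] = max(3+6, 5+3, 9+0) = 9
r[4] = max(3+9, 5+6, 9+3, 19+0) = 19
r[5] = max(3+19, 5+9, 9+6, 19+3, 12+0) = 22
r[6] = max(3+22, 5+19, 9+9, 19+6, 12+3, 22+0) = 25
r[7] = max(3+25, 5+22, 9+19, …, 22+3, 29+0) = 29
r[8] = max(3+29, 5+25, 9+22, …, 29+3, 34+0) = 38
r[9] = max(3+38, 5+29, 9+25, …, 34+3, 41+0) = 41
r[10] = max(3+41, 5+38, 9+29, …, 41+3, 21+0) = 44
Maximum revenue is $44.
Now minimize piece count subject to staying optimal: for each k, pieces[k] = 1 + min over i with p[i]+r[k−i]=r[k] of pieces[k−i].
pieces[7] = 1
pieces[8] = 2
pieces[9] = 1
pieces[10] = 2

2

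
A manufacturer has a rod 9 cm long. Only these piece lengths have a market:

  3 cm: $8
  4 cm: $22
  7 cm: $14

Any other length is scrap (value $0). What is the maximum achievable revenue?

Let best[k] be the best obtainable value from length k. For each k, try every first piece i and keep the best of price[i] + best[k−i].
best[1] = 0
best[2] = 0
best[3] = 8
best[4] = max(8+0, 22+0) = 22
best[5] = max(8+0, 22+0) = 22
best[6] = max(8+8, 22+0) = 22
best[7] = max(8+22, 22+8, 14+0) = 30
best[8] = max(8+22, 22+22, 14+0) = 44
best[9] = max(8+22, 22+22, 14+0) = 44
One optimal cutting: pieces 4 + 4 with 1 cm of scrap → $44.

44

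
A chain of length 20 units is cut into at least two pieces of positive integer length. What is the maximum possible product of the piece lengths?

1458

Fill P[k] for k=2..20: at each k try every first piece i and multiply by the better of (k−i) uncut or P[k−i].
P[2] = 1*max(1,0) = 1*1 = 1
P[3] = 1*max(2,1) = 1*2 = 2
P[4] = 2*max(2,1) = 2*2 = 4
P[5] = 2*max(3,2) = 2*3 = 6
P[6] = 3*max(3,2) = 3*3 = 9
P[7] = 2*max(5,6) = 2*6 = 12
P[8] = 2*max(6,9) = 2*9 = 18
P[9] = 3*max(6,9) = 3*9 = 27
P[10] = 2*max(8,18) = 2*18 = 36
P[11] = 2*max(9,27) = 2*27 = 54
P[12] = 3*max(9,27) = 3*27 = 81
P[13] = 2*max(11,54) = 2*54 = 108
P[14] = 2*max(12,81) = 2*81 = 162
P[15] = 3*max(12,81) = 3*81 = 243
P[16] = 2*max(14,162) = 2*162 = 324
P[17] = 2*max(15,243) = 2*243 = 486
P[18] = 3*max(15,243) = 3*243 = 729
P[19] = 2*max(17,486) = 2*486 = 972
P[20] = 2*max(18,729) = 2*729 = 1458
One optimal split: 3 + 3 + 3 + 3 + 3 + 3 + 2; product 3*3*3*3*3*3*2 = 1458.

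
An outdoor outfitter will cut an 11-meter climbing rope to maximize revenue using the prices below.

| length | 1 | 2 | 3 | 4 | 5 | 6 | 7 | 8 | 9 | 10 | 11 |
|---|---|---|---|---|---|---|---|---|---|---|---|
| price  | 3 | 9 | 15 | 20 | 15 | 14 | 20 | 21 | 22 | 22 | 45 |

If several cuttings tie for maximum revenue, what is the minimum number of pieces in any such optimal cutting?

Build r[k] bottom-up: r[k] = max over allowed piece i of (p[i] + r[k−i]).
r[1] = 3
r[2] = 9
r[3] = 15
r[4] = 20
r[5] = 24  (first piece 2, then r[3]=15)
r[6] = 30  (first piece 3, then r[3]=15)
r[7] = 35  (first piece 3, then r[4]=20)
r[8] = 40  (first piece 4, then r[4]=20)
r[9] = 45  (first piece 3, then r[6]=30)
r[10] = 50  (first piece 3, then r[7]=35)
r[11] = 55  (first piece 3, then r[8]=40)
Maximum revenue is €55.
Now minimize piece count subject to staying optimal: for each k, pieces[k] = 1 + min over i with p[i]+r[k−i]=r[k] of pieces[k−i].
pieces[8] = 2
pieces[9] = 3
pieces[10] = 3
pieces[11] = 3

3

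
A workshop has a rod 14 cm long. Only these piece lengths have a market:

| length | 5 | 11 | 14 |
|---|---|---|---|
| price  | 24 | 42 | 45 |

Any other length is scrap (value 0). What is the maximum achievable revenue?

Consider every possible first cut. f[k] is the best of p[i]+f[k−i] over all sellable i≤k.
f[1] = 0
f[2] = 0
f[3] = 0
f[4] = 0
f[5] = 24
f[6] = 24
f[7] = 24
f[8] = 24
f[9] = 24
f[10] = 48  (first piece 5, then f[5]=24)
f[11] = max(24+24, 42+0) = 48
f[12] = max(24+24, 42+0) = 48
f[13] = max(24+24, 42+0) = 48
f[14] = max(24+24, 42+0, 45+0) = 48
One optimal cutting: pieces 5 + 5 with 4 cm of scrap → 48.

48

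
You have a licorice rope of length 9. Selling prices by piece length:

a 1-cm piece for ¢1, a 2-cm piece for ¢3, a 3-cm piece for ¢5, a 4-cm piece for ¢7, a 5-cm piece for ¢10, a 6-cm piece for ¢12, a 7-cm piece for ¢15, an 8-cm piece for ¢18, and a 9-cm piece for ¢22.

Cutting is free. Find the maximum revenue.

22

Build r[k] bottom-up: r[k] = max over allowed piece i of (p[i] + r[k−i]).
r[1] = 1
r[2] = max(1+1, 3+0) = 3
r[3] = max(1+3, 3+1, 5+0) = 5
r[4] = max(1+5, 3+3, 5+1, 7+0) = 7
r[5] = max(1+7, 3+5, 5+3, 7+1, 10+0) = 10
r[6] = max(1+10, 3+7, 5+5, 7+3, 10+1, 12+0) = 12
r[7] = max(1+12, 3+10, 5+7, …, 12+1, 15+0) = 15
r[8] = max(1+15, 3+12, 5+10, …, 15+1, 18+0) = 18
r[9] = max(1+18, 3+15, 5+12, …, 18+1, 22+0) = 22
Best is to sell the whole 9-cm piece uncut for ¢22.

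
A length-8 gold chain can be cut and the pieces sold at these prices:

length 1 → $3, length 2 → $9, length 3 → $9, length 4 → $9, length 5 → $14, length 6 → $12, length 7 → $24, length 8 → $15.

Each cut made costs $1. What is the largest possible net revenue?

33

Build v[k] bottom-up: v[k] = max over allowed piece i of (p[i] + v[k−i]) − 1 per cut.
v[1] = 3
v[2] = max(3+3-1, 9+0) = 9
v[3] = max(3+9-1, 9+3-1, 9+0) = 11
v[4] = max(3+11-1, 9+9-1, 9+3-1, 9+0) = 17
v[5] = max(3+17-1, 9+11-1, 9+9-1, 9+3-1, 14+0) = 19
v[6] = max(3+19-1, 9+17-1, 9+11-1, 9+9-1, 14+3-1, 12+0) = 25
v[7] = max(3+25-1, 9+19-1, 9+17-1, …, 12+3-1, 24+0) = 27
v[8] = max(3+27-1, 9+25-1, 9+19-1, …, 24+3-1, 15+0) = 33
One optimal plan: pieces 2 + 2 + 2 + 2 (3 cuts) → $36 − $3 = $33.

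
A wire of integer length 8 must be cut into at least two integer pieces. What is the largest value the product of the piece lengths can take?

Let f[k] be the best product for length k (with at least one cut). For each first piece i, the rest contributes max(k−i, f[k−i]).
f[2] = 1×max(1,0) = 1×1 = 1
f[3] = 1×max(2,1) = 1×2 = 2
f[4] = 2×max(2,1) = 2×2 = 4
f[5] = 2×max(3,2) = 2×3 = 6
f[6] = 3×max(3,2) = 3×3 = 9
f[7] = 2×max(5,6) = 2×6 = 12
f[8] = 2×max(6,9) = 2×9 = 18
One optimal split: 3 + 3 + 2; product 3×3×2 = 18.

18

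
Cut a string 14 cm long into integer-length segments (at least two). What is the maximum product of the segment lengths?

162

Define g[k] = max over 1≤i<k of i · max(k−i, g[k−i]); the inner max lets the remainder stay uncut if that's better.
g[2] = 1*max(1,0) = 1*1 = 1
g[3] = 1*max(2,1) = 1*2 = 2
g[4] = 2*max(2,1) = 2*2 = 4
g[5] = 2*max(3,2) = 2*3 = 6
g[6] = 3*max(3,2) = 3*3 = 9
g[7] = 2*max(5,6) = 2*6 = 12
g[8] = 2*max(6,9) = 2*9 = 18
g[9] = 3*max(6,9) = 3*9 = 27
g[10] = 2*max(8,18) = 2*18 = 36
g[11] = 2*max(9,27) = 2*27 = 54
g[12] = 3*max(9,27) = 3*27 = 81
g[13] = 2*max(11,54) = 2*54 = 108
g[14] = 2*max(12,81) = 2*81 = 162
One optimal split: 3 + 3 + 3 + 3 + 2; product 3*3*3*3*2 = 162.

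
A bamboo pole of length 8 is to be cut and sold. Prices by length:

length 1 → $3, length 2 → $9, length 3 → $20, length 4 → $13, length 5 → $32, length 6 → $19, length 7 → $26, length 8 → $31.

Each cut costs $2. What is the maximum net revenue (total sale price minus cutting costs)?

50

Build r[k] bottom-up: r[k] = max over allowed piece i of (p[i] + r[k−i]) − 2 per cut.
r[1] = 3
r[2] = 9
r[3] = 20
r[4] = 21  (first piece 1, then r[3]=20)
r[5] = 32
r[6] = 38  (first piece 3, then r[3]=20)
r[7] = 39  (first piece 1, then r[6]=38)
r[8] = 50  (first piece 3, then r[5]=32)
One optimal plan: pieces 5 + 3 (1 cut) → $52 − $2 = $50.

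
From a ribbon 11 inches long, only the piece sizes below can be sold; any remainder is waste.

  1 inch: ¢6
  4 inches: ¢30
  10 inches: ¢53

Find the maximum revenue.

78

Build f[k] bottom-up: f[k] = max over allowed piece i of (p[i] + f[k−i]).
f[1] = 6
f[2] = 12  (first piece 1, then f[1]=6)
f[3] = 18  (first piece 1, then f[2]=12)
f[4] = max(6+18, 30+0) = 30
f[5] = max(6+30, 30+6) = 36
f[6] = max(6+36, 30+12) = 42
f[7] = max(6+42, 30+18) = 48
f[8] = max(6+48, 30+30) = 60
f[9] = max(6+60, 30+36) = 66
f[10] = max(6+66, 30+42, 53+0) = 72
f[11] = max(6+72, 30+48, 53+6) = 78
One optimal cutting: 4 + 4 + 1 + 1 + 1 → ¢78.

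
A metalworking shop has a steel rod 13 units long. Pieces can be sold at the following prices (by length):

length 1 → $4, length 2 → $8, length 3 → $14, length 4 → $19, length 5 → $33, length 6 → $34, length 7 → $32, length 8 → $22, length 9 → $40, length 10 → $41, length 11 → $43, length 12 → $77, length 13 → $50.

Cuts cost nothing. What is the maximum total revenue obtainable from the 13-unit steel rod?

81

Let r[k] be the best obtainable value from length k. For each k, try every first piece i and keep the best of price[i] + r[k−i].
r[1] = 4
r[2] = max(4+4, 8+0) = 8
r[3] = max(4+8, 8+4, 14+0) = 14
r[4] = max(4+14, 8+8, 14+4, 19+0) = 19
r[5] = max(4+19, 8+14, 14+8, 19+4, 33+0) = 33
r[6] = max(4+33, 8+19, 14+14, 19+8, 33+4, 34+0) = 37
r[7] = max(4+37, 8+33, 14+19, …, 34+4, 32+0) = 41
r[8] = max(4+41, 8+37, 14+33, …, 32+4, 22+0) = 47
r[9] = max(4+47, 8+41, 14+37, …, 22+4, 40+0) = 52
r[10] = max(4+52, 8+47, 14+41, …, 40+4, 41+0) = 66
r[11] = max(4+66, 8+52, 14+47, …, 41+4, 43+0) = 70
r[12] = max(4+70, 8+66, 14+52, …, 43+4, 77+0) = 77
r[13] = max(4+77, 8+70, 14+66, …, 77+4, 50+0) = 81
One optimal cutting: 12 + 1 → $77 + $4 = $81.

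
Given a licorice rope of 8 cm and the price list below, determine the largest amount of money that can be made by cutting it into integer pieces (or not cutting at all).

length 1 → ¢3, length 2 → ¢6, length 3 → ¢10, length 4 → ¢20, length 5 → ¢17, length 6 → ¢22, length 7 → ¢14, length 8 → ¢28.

Let R[k] be the best obtainable value from length k. For each k, try every first piece i and keep the best of price[i] + R[k−i].
R[1] = 3
R[2] = max(3+3, 6+0) = 6
R[3] = max(3+6, 6+3, 10+0) = 10
R[4] = max(3+10, 6+6, 10+3, 20+0) = 20
R[5] = max(3+20, 6+10, 10+6, 20+3, 17+0) = 23
R[6] = max(3+23, 6+20, 10+10, 20+6, 17+3, 22+0) = 26
R[7] = max(3+26, 6+23, 10+20, …, 22+3, 14+0) = 30
R[8] = max(3+30, 6+26, 10+23, …, 14+3, 28+0) = 40
One optimal cutting: 4 + 4 → ¢20 + ¢20 = ¢40.

40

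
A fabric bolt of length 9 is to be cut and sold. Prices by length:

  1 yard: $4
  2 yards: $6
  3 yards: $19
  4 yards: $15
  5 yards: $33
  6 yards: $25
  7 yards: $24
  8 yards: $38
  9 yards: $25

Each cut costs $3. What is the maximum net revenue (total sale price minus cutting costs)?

51

Build r[k] bottom-up: r[k] = max over allowed piece i of (p[i] + r[k−i]) − 3 per cut.
r[1] = 4
r[2] = 6
r[3] = 19
r[4] = 20  (first piece 1, then r[3]=19)
r[5] = 33
r[6] = 35  (first piece 3, then r[3]=19)
r[7] = 36  (first piece 1, then r[6]=35)
r[8] = 49  (first piece 3, then r[5]=33)
r[9] = 51  (first piece 3, then r[6]=35)
One optimal plan: pieces 3 + 3 + 3 (2 cuts) → $57 − $6 = $51.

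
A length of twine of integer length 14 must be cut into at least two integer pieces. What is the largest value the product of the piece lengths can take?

Fill prod[k] for k=2..14: at each k try every first piece i and multiply by the better of (k−i) uncut or prod[k−i].
prod[2] = 1×max(1,0) = 1×1 = 1
prod[3] = 1×max(2,1) = 1×2 = 2
prod[4] = 2×max(2,1) = 2×2 = 4
prod[5] = 2×max(3,2) = 2×3 = 6
prod[6] = 3×max(3,2) = 3×3 = 9
prod[7] = 2×max(5,6) = 2×6 = 12
prod[8] = 2×max(6,9) = 2×9 = 18
prod[9] = 3×max(6,9) = 3×9 = 27
prod[10] = 2×max(8,18) = 2×18 = 36
prod[11] = 2×max(9,27) = 2×27 = 54
prod[12] = 3×max(9,27) = 3×27 = 81
prod[13] = 2×max(11,54) = 2×54 = 108
prod[14] = 2×max(12,81) = 2×81 = 162
One optimal split: 3 + 3 + 3 + 3 + 2; product 3×3×3×3×2 = 162.

162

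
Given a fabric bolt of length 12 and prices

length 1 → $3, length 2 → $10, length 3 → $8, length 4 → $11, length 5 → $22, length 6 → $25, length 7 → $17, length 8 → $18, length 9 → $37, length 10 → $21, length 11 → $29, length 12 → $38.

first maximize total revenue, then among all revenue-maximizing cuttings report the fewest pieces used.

Consider every possible first cut. r[k] is the best of p[i]+r[k−i] over all sellable i≤k.
r[1] = 3
r[2] = max(3+3, 10+0) = 10
r[3] = max(3+10, 10+3, 8+0) = 13
r[4] = max(3+13, 10+10, 8+3, 11+0) = 20
r[5] = max(3+20, 10+13, 8+10, 11+3, 22+0) = 23
r[6] = max(3+23, 10+20, 8+13, 11+10, 22+3, 25+0) = 30
r[7] = max(3+30, 10+23, 8+20, …, 25+3, 17+0) = 33
r[8] = max(3+33, 10+30, 8+23, …, 17+3, 18+0) = 40
r[9] = max(3+40, 10+33, 8+30, …, 18+3, 37+0) = 43
r[10] = max(3+43, 10+40, 8+33, …, 37+3, 21+0) = 50
r[11] = max(3+50, 10+43, 8+40, …, 21+3, 29+0) = 53
r[12] = max(3+53, 10+50, 8+43, …, 29+3, 38+0) = 60
Maximum revenue is $60.
Now minimize piece count subject to staying optimal: for each k, pieces[k] = 1 + min over i with p[i]+r[k−i]=r[k] of pieces[k−i].
pieces[9] = 5
pieces[10] = 5
pieces[11] = 6
pieces[12] = 6

6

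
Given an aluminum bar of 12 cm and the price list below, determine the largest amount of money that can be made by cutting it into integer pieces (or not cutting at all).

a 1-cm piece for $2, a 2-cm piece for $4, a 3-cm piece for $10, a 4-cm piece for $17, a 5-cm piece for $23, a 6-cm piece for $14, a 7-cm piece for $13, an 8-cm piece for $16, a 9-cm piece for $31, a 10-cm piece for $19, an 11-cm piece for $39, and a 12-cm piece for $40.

51

Let R[k] be the best obtainable value from length k. For each k, try every first piece i and keep the best of price[i] + R[k−i].
R[1] = 2
R[2] = 4  (first piece 1, then R[1]=2)
R[3] = 10
R[4] = 17
R[5] = 23
R[6] = 25  (first piece 1, then R[5]=23)
R[7] = 27  (first piece 1, then R[6]=25)
R[8] = 34  (first piece 4, then R[4]=17)
R[9] = 40  (first piece 4, then R[5]=23)
R[10] = 46  (first piece 5, then R[5]=23)
R[11] = 48  (first piece 1, then R[10]=46)
R[12] = 51  (first piece 4, then R[8]=34)
One optimal cutting: 4 + 4 + 4 → $17 + $17 + $17 = $51.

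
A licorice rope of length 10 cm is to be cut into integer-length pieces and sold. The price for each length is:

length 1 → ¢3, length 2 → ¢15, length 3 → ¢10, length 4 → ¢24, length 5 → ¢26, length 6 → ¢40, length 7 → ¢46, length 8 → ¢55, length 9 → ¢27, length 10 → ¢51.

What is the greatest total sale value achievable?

75

Let best[k] be the best obtainable value from length k. For each k, try every first piece i and keep the best of price[i] + best[k−i].
best[1] = 3
best[2] = max(3+3, 15+0) = 15
best[3] = max(3+15, 15+3, 10+0) = 18
best[4] = max(3+18, 15+15, 10+3, 24+0) = 30
best[5] = max(3+30, 15+18, 10+15, 24+3, 26+0) = 33
best[6] = max(3+33, 15+30, 10+18, 24+15, 26+3, 40+0) = 45
best[7] = max(3+45, 15+33, 10+30, …, 40+3, 46+0) = 48
best[8] = max(3+48, 15+45, 10+33, …, 46+3, 55+0) = 60
best[9] = max(3+60, 15+48, 10+45, …, 55+3, 27+0) = 63
best[10] = max(3+63, 15+60, 10+48, …, 27+3, 51+0) = 75
One optimal cutting: 2 + 2 + 2 + 2 + 2 → ¢15 + ¢15 + ¢15 + ¢15 + ¢15 = ¢75.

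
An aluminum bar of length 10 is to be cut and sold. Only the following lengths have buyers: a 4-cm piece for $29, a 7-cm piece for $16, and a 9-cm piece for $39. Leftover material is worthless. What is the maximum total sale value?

58

Let f[k] be the best obtainable value from length k. For each k, try every first piece i and keep the best of price[i] + f[k−i].
f[1] = 0
f[2] = 0
f[3] = 0
f[4] = 29
f[5] = 29
f[6] = 29
f[7] = max(29+0, 16+0) = 29
f[8] = max(29+29, 16+0) = 58
f[9] = max(29+29, 16+0, 39+0) = 58
f[10] = max(29+29, 16+0, 39+0) = 58
One optimal cutting: pieces 4 + 4 with 2 cm of scrap → $58.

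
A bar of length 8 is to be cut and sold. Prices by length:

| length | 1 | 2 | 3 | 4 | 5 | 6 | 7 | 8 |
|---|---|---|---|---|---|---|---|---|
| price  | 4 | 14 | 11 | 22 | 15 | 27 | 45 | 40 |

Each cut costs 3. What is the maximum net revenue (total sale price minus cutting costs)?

47

Build r[k] bottom-up: r[k] = max over allowed piece i of (p[i] + r[k−i]) − 3 per cut.
r[1] = 4
r[2] = max(4+4-3, 14+0) = 14
r[3] = max(4+14-3, 14+4-3, 11+0) = 15
r[4] = max(4+15-3, 14+14-3, 11+4-3, 22+0) = 25
r[5] = max(4+25-3, 14+15-3, 11+14-3, 22+4-3, 15+0) = 26
r[6] = max(4+26-3, 14+25-3, 11+15-3, 22+14-3, 15+4-3, 27+0) = 36
r[7] = max(4+36-3, 14+26-3, 11+25-3, …, 27+4-3, 45+0) = 45
r[8] = max(4+45-3, 14+36-3, 11+26-3, …, 45+4-3, 40+0) = 47
One optimal plan: pieces 2 + 2 + 2 + 2 (3 cuts) → 56 − 9 = 47.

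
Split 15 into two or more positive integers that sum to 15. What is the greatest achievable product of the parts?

Fill f[k] for k=2..15: at each k try every first piece i and multiply by the better of (k−i) uncut or f[k−i].
f[2] = 1·max(1,0) = 1·1 = 1
f[3] = 1·max(2,1) = 1·2 = 2
f[4] = 2·max(2,1) = 2·2 = 4
f[5] = 2·max(3,2) = 2·3 = 6
f[6] = 3·max(3,2) = 3·3 = 9
f[7] = 2·max(5,6) = 2·6 = 12
f[8] = 2·max(6,9) = 2·9 = 18
f[9] = 3·max(6,9) = 3·9 = 27
f[10] = 2·max(8,18) = 2·18 = 36
f[11] = 2·max(9,27) = 2·27 = 54
f[12] = 3·max(9,27) = 3·27 = 81
f[13] = 2·max(11,54) = 2·54 = 108
f[14] = 2·max(12,81) = 2·81 = 162
f[15] = 3·max(12,81) = 3·81 = 243
One optimal split: 3 + 3 + 3 + 3 + 3; product 3·3·3·3·3 = 243.

243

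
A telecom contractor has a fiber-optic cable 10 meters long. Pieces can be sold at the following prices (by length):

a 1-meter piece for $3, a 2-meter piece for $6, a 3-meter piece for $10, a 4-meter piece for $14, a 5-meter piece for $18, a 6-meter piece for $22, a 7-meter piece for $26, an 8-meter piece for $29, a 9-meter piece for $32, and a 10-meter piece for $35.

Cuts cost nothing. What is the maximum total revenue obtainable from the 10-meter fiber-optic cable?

Build best[k] bottom-up: best[k] = max over allowed piece i of (p[i] + best[k−i]).
best[1] = 3
best[2] = max(3+3, 6+0) = 6
best[3] = max(3+6, 6+3, 10+0) = 10
best[4] = max(3+10, 6+6, 10+3, 14+0) = 14
best[5] = max(3+14, 6+10, 10+6, 14+3, 18+0) = 18
best[6] = max(3+18, 6+14, 10+10, 14+6, 18+3, 22+0) = 22
best[7] = max(3+22, 6+18, 10+14, …, 22+3, 26+0) = 26
best[8] = max(3+26, 6+22, 10+18, …, 26+3, 29+0) = 29
best[9] = max(3+29, 6+26, 10+22, …, 29+3, 32+0) = 32
best[10] = max(3+32, 6+29, 10+26, …, 32+3, 35+0) = 36
One optimal cutting: 7 + 3 → $26 + $10 = $36.

36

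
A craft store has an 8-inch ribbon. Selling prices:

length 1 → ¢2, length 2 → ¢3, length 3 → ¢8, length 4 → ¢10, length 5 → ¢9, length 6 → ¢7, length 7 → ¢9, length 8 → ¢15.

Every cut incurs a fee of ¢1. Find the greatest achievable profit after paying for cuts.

Let v[k] be the best obtainable value from length k. For each k, try every first piece i and keep the best of price[i] + v[k−i] minus the 1 cut fee when i<k.
v[1] = 2
v[2] = max(2+2-1, 3+0) = 3
v[3] = max(2+3-1, 3+2-1, 8+0) = 8
v[4] = max(2+8-1, 3+3-1, 8+2-1, 10+0) = 10
v[5] = max(2+10-1, 3+8-1, 8+3-1, 10+2-1, 9+0) = 11
v[6] = max(2+11-1, 3+10-1, 8+8-1, 10+3-1, 9+2-1, 7+0) = 15
v[7] = max(2+15-1, 3+11-1, 8+10-1, …, 7+2-1, 9+0) = 17
v[8] = max(2+17-1, 3+15-1, 8+11-1, …, 9+2-1, 15+0) = 19
One optimal plan: pieces 4 + 4 (1 cut) → ¢20 − ¢1 = ¢19.

19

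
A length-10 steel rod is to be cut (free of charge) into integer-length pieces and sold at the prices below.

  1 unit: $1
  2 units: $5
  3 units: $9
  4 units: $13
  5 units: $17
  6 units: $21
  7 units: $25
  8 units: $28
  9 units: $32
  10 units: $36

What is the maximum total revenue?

36

Let R[k] be the best obtainable value from length k. For each k, try every first piece i and keep the best of price[i] + R[k−i].
R[1] = 1
R[2] = max(1+1, 5+0) = 5
R[3] = max(1+5, 5+1, 9+0) = 9
R[4] = max(1+9, 5+5, 9+1, 13+0) = 13
R[5] = max(1+13, 5+9, 9+5, 13+1, 17+0) = 17
R[6] = max(1+17, 5+13, 9+9, 13+5, 17+1, 21+0) = 21
R[7] = max(1+21, 5+17, 9+13, …, 21+1, 25+0) = 25
R[8] = max(1+25, 5+21, 9+17, …, 25+1, 28+0) = 28
R[9] = max(1+28, 5+25, 9+21, …, 28+1, 32+0) = 32
R[10] = max(1+32, 5+28, 9+25, …, 32+1, 36+0) = 36
Best is to sell the whole 10-unit piece uncut for $36.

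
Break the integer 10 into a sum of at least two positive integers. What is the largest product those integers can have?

Let f[k] be the best product for length k (with at least one cut). For each first piece i, the rest contributes max(k−i, f[k−i]).
Small cases: f[2]=1, f[3]=2, f[4]=4.
f[5] = 2*max(3,2) = 2*3 = 6
f[6] = 3*max(3,2) = 3*3 = 9
f[7] = 2*max(5,6) = 2*6 = 12
f[8] = 2*max(6,9) = 2*9 = 18
f[9] = 3*max(6,9) = 3*9 = 27
f[10] = 2*max(8,18) = 2*18 = 36
One optimal split: 3 + 3 + 2 + 2; product 3*3*2*2 = 36.

36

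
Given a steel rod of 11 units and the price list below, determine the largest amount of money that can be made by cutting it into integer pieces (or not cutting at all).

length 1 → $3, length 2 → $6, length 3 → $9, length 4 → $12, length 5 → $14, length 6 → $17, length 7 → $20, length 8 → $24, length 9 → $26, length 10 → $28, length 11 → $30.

Consider every possible first cut. R[k] is the best of p[i]+R[k−i] over all sellable i≤k.
R[1] = 3
R[2] = max(3+3, 6+0) = 6
R[3] = max(3+6, 6+3, 9+0) = 9
R[4] = max(3+9, 6+6, 9+3, 12+0) = 12
R[5] = max(3+12, 6+9, 9+6, 12+3, 14+0) = 15
R[6] = max(3+15, 6+12, 9+9, 12+6, 14+3, 17+0) = 18
R[7] = max(3+18, 6+15, 9+12, …, 17+3, 20+0) = 21
R[8] = max(3+21, 6+18, 9+15, …, 20+3, 24+0) = 24
R[9] = max(3+24, 6+21, 9+18, …, 24+3, 26+0) = 27
R[10] = max(3+27, 6+24, 9+21, …, 26+3, 28+0) = 30
R[11] = max(3+30, 6+27, 9+24, …, 28+3, 30+0) = 33
One optimal cutting: 1 + 1 + 1 + 1 + 1 + 1 + 1 + 1 + 1 + 1 + 1 → $3 + $3 + $3 + $3 + $3 + $3 + $3 + $3 + $3 + $3 + $3 = $33.

33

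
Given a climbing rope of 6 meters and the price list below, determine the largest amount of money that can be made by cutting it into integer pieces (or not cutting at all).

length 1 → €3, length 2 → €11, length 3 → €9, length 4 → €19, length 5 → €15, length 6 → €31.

33

Build best[k] bottom-up: best[k] = max over allowed piece i of (p[i] + best[k−i]).
best[1] = 3
best[2] = max(3+3, 11+0) = 11
best[3] = max(3+11, 11+3, 9+0) = 14
best[4] = max(3+14, 11+11, 9+3, 19+0) = 22
best[5] = max(3+22, 11+14, 9+11, 19+3, 15+0) = 25
best[6] = max(3+25, 11+22, 9+14, 19+11, 15+3, 31+0) = 33
One optimal cutting: 2 + 2 + 2 → €11 + €11 + €11 = €33.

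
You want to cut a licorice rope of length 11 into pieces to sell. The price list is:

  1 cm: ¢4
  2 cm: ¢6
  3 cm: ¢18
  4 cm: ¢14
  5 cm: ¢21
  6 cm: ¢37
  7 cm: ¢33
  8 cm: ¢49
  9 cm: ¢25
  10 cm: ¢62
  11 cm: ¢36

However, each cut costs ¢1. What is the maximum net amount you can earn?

Build v[k] bottom-up: v[k] = max over allowed piece i of (p[i] + v[k−i]) − 1 per cut.
v[1] = 4
v[2] = 7  (first piece 1, then v[1]=4)
v[3] = 18
v[4] = 21  (first piece 1, then v[3]=18)
v[5] = 24  (first piece 1, then v[4]=21)
v[6] = 37
v[7] = 40  (first piece 1, then v[6]=37)
v[8] = 49
v[9] = 54  (first piece 3, then v[6]=37)
v[10] = 62
v[11] = 66  (first piece 3, then v[8]=49)
One optimal plan: pieces 8 + 3 (1 cut) → ¢67 − ¢1 = ¢66.

66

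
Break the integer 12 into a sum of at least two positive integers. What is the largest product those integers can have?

81

Define f[k] = max over 1≤i<k of i · max(k−i, f[k−i]); the inner max lets the remainder stay uncut if that's better.
Small cases: f[2]=1, f[3]=2, f[4]=4, f[5]=6.
f[6] = max(1·6, 2·4, 3·3, 4·2, 5·1) = 9
f[7] = max(1·9, 2·6, 3·4, 4·3, 5·2, 6·1) = 12
f[8] = max(1·12, 2·9, 3·6, …, 6·2, 7·1) = 18
f[9] = max(1·18, 2·12, 3·9, …, 7·2, 8·1) = 27
f[10] = max(1·27, 2·18, 3·12, …, 8·2, 9·1) = 36
f[11] = max(1·36, 2·27, 3·18, …, 9·2, 10·1) = 54
f[12] = max(1·54, 2·36, 3·27, …, 10·2, 11·1) = 81
One optimal split: 3 + 3 + 3 + 3; product 3·3·3·3 = 81.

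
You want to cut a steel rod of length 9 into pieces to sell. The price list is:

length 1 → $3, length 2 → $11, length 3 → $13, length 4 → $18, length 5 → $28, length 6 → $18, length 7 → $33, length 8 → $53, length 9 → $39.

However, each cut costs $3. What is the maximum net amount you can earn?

Consider every possible first cut. r[k] is the best of p[i]+r[k−i] over all sellable i≤k, charging 3 whenever i<k.
r[1] = 3
r[2] = 11
r[3] = 13
r[4] = 19  (first piece 2, then r[2]=11)
r[5] = 28
r[6] = 28  (first piece 1, then r[5]=28)
r[7] = 36  (first piece 2, then r[5]=28)
r[8] = 53
r[9] = 53  (first piece 1, then r[8]=53)
One optimal plan: pieces 8 + 1 (1 cut) → $56 − $3 = $53.

53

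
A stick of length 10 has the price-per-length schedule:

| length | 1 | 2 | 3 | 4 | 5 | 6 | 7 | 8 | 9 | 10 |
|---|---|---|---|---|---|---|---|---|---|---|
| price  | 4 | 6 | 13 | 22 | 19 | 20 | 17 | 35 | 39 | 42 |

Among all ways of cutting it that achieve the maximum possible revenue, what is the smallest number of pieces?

Build r[k] bottom-up: r[k] = max over allowed piece i of (p[i] + r[k−i]).
r[1] = 4
r[2] = max(4+4, 6+0) = 8
r[3] = max(4+8, 6+4, 13+0) = 13
r[4] = max(4+13, 6+8, 13+4, 22+0) = 22
r[5] = max(4+22, 6+13, 13+8, 22+4, 19+0) = 26
r[6] = max(4+26, 6+22, 13+13, 22+8, 19+4, 20+0) = 30
r[7] = max(4+30, 6+26, 13+22, …, 20+4, 17+0) = 35
r[8] = max(4+35, 6+30, 13+26, …, 17+4, 35+0) = 44
r[9] = max(4+44, 6+35, 13+30, …, 35+4, 39+0) = 48
r[10] = max(4+48, 6+44, 13+35, …, 39+4, 42+0) = 52
Maximum revenue is $52.
Now minimize piece count subject to staying optimal: for each k, pieces[k] = 1 + min over i with p[i]+r[k−i]=r[k] of pieces[k−i].
pieces[7] = 2
pieces[8] = 2
pieces[9] = 3
pieces[10] = 4

4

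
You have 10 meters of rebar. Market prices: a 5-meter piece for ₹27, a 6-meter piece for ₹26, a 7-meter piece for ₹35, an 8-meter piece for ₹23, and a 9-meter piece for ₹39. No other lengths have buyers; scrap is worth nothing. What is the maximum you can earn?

Consider every possible first cut. f[k] is the best of p[i]+f[k−i] over all sellable i≤k.
f[1] = 0
f[2] = 0
f[3] = 0
f[4] = 0
f[5] = 27
f[6] = 27
f[7] = 35
f[8] = 35
f[9] = 39
f[10] = 54  (first piece 5, then f[5]=27)
One optimal cutting: 5 + 5 → ₹54.

54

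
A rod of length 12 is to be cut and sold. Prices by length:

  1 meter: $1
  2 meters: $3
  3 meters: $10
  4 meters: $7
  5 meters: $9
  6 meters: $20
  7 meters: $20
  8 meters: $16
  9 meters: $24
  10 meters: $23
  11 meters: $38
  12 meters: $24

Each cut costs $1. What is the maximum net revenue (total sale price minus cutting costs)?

39

Consider every possible first cut. r[k] is the best of p[i]+r[k−i] over all sellable i≤k, charging 1 whenever i<k.
r[1] = 1
r[2] = 3
r[3] = 10
r[4] = 10  (first piece 1, then r[3]=10)
r[5] = 12  (first piece 2, then r[3]=10)
r[6] = 20
r[7] = 20  (first piece 1, then r[6]=20)
r[8] = 22  (first piece 2, then r[6]=20)
r[9] = 29  (first piece 3, then r[6]=20)
r[10] = 29  (first piece 1, then r[9]=29)
r[11] = 38
r[12] = 39  (first piece 6, then r[6]=20)
One optimal plan: pieces 6 + 6 (1 cut) → $40 − $1 = $39.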